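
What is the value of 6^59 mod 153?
90

Repeated squaring. Binary of 59 = 111011.
6^1 ≡ 6 (mod 153); 6^2 ≡ 36 (mod 153); 6^4 ≡ 72 (mod 153); 6^8 ≡ 135 (mod 153); 6^16 ≡ 18 (mod 153); 6^32 ≡ 18 (mod 153)
6^59 = 6^1 × 6^2 × 6^8 × 6^16 × 6^32 ≡ 90 (mod 153)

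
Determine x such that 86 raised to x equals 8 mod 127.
72

Baby-step giant-step with step n = ⌈√127⌉ = 12.
Baby steps 86^j mod 127 (j:value) for j=0..11: 0:1, 1:86, 2:30, 3:40, 4:11, 5:57, 6:76, 7:59, 8:121, 9:119, 10:74, 11:14.
Giant-step multiplier: 86^(-12) ≡ 86^(126-12) = 86^114 ≡ 25 (mod 127).
Giant steps γ_i = 8·25^i mod 127: γ_0=8, γ_1=73, γ_2=47, γ_3=32, γ_4=38, γ_5=61, γ_6=1 (in table at j=0).
x = i·n + j = 6·12 + 0 = 72.
Check: 86^72 ≡ 8 (mod 127).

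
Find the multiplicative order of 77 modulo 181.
180

181 is prime, so ord(77) divides φ(181) = 180.
Divisors of 180: 1, 2, 3, 4, 5, 6, 9, 10, 12, 15, 18, 20, 30, 36, 45, 60, 90, 180.
Repeated squaring: 77^1 ≡ 77, 77^2 ≡ 137, 77^4 ≡ 126, 77^8 ≡ 129, 77^16 ≡ 170, 77^32 ≡ 121, 77^64 ≡ 161, 77^128 ≡ 38 (mod 181).
Test 77^d mod 181 for each divisor d in increasing order:
77^1 ≡ 77
77^2 ≡ 137
77^3 = 77^2·77^1 ≡ 51
77^4 ≡ 126
77^5 = 77^4·77^1 ≡ 109
77^6 = 77^4·77^2 ≡ 67
77^9 = 77^8·77^1 ≡ 159
77^10 = 77^8·77^2 ≡ 116
77^12 = 77^8·77^4 ≡ 145
77^15 = 77^8·77^4·77^2·77^1 ≡ 155
77^18 = 77^16·77^2 ≡ 122
77^20 = 77^16·77^4 ≡ 62
77^30 = 77^16·77^8·77^4·77^2 ≡ 133
77^36 = 77^32·77^4 ≡ 42
77^45 = 77^32·77^8·77^4·77^1 ≡ 162
77^60 = 77^32·77^16·77^8·77^4 ≡ 132
77^90 = 77^64·77^16·77^8·77^2 ≡ 180
77^180 = 77^128·77^32·77^16·77^4 ≡ 1  ← first divisor giving 1
The order is 180.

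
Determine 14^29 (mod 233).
89

Repeated squaring. Binary of 29 = 11101.
14^1 ≡ 14 (mod 233); 14^2 ≡ 196 (mod 233); 14^4 ≡ 204 (mod 233); 14^8 ≡ 142 (mod 233); 14^16 ≡ 126 (mod 233)
14^29 = 14^1 × 14^4 × 14^8 × 14^16 ≡ 89 (mod 233)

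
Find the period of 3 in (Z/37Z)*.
18

37 is prime, so ord(3) divides φ(37) = 36.
Divisors of 36: 1, 2, 3, 4, 6, 9, 12, 18, 36.
Repeated squaring: 3^1 ≡ 3, 3^2 ≡ 9, 3^4 ≡ 7, 3^8 ≡ 12, 3^16 ≡ 33, 3^32 ≡ 16 (mod 37).
Test 3^d mod 37 for each divisor d in increasing order:
3^1 ≡ 3
3^2 ≡ 9
3^3 = 3^2·3^1 ≡ 27
3^4 ≡ 7
3^6 = 3^4·3^2 ≡ 26
3^9 = 3^8·3^1 ≡ 36
3^12 = 3^8·3^4 ≡ 10
3^18 = 3^16·3^2 ≡ 1  ← first divisor giving 1
The order is 18.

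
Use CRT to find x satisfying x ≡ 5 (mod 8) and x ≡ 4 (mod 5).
29

Using Chinese Remainder Theorem:
M = 8 × 5 = 40
M1 = 5, M2 = 8
y1 = 5^(-1) mod 8 = 5
y2 = 8^(-1) mod 5 = 2
x = (5×5×5 + 4×8×2) mod 40 = 29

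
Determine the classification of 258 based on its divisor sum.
abundant

Proper divisors of 258: sum = 1 + 2 + 3 + 6 + 43 + 86 + 129 = 270
Since 270 > 258, 258 is abundant.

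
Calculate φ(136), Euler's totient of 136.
64

136 = 2^3 × 17
φ(n) = n × ∏(1 - 1/p) for each prime p dividing n
φ(136) = 136 × (1 - 1/2) × (1 - 1/17) = 64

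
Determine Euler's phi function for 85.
64

85 = 5 × 17
φ(n) = n × ∏(1 - 1/p) for each prime p dividing n
φ(85) = 85 × (1 - 1/5) × (1 - 1/17) = 64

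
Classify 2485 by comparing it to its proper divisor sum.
deficient

Proper divisors of 2485: sum = 1 + 5 + 7 + 35 + 71 + 355 + 497 = 971
Since 971 < 2485, 2485 is deficient.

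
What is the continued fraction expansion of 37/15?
[2; 2, 7]

Euclidean algorithm steps:
37 = 2 × 15 + 7
15 = 2 × 7 + 1
7 = 7 × 1 + 0
Continued fraction: [2; 2, 7]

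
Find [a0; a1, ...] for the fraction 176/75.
[2; 2, 1, 7, 1, 2]

Euclidean algorithm steps:
176 = 2 × 75 + 26
75 = 2 × 26 + 23
26 = 1 × 23 + 3
23 = 7 × 3 + 2
3 = 1 × 2 + 1
2 = 2 × 1 + 0
Continued fraction: [2; 2, 1, 7, 1, 2]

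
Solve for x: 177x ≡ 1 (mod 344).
241

gcd(177, 344) = 1, so the inverse exists.
Extended Euclidean algorithm on (344, 177):
344 = 1 × 177 + 167  ⟹  167 = (1)·344 + (-1)·177
177 = 1 × 167 + 10  ⟹  10 = (-1)·344 + (2)·177
167 = 16 × 10 + 7  ⟹  7 = (17)·344 + (-33)·177
10 = 1 × 7 + 3  ⟹  3 = (-18)·344 + (35)·177
7 = 2 × 3 + 1  ⟹  1 = (53)·344 + (-103)·177
So (-103)·177 ≡ 1 (mod 344), i.e. 177^(-1) ≡ -103 ≡ 241 (mod 344).
Check: 177 × 241 = 42657 ≡ 1 (mod 344)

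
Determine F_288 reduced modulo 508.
132

Matrix identity: Q^n = [[F_(n+1), F_n], [F_n, F_(n-1)]] with Q = [[1,1],[1,0]].
n = 288 = 100100000₂. Square-and-multiply, entries mod 508:
Q^1 = [[1,1],[1,0]]
Q^2 = (Q^1)² = [[2,1],[1,1]]
Q^4 = (Q^2)² = [[5,3],[3,2]]
Q^9 = (Q^4)²·Q = [[55,34],[34,21]]
Q^18 = (Q^9)² = [[117,44],[44,73]]
Q^36 = (Q^18)² = [[385,232],[232,153]]
Q^72 = (Q^36)² = [[373,356],[356,17]]
Q^144 = (Q^72)² = [[181,156],[156,25]]
Q^288 = (Q^144)² = [[201,132],[132,69]]
F_288 mod 508 = Q^288[0][1] = 132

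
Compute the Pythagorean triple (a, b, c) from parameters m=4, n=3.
(7, 24, 25)

Euclid's formula: a = m² - n², b = 2mn, c = m² + n²
m = 4, n = 3
a = 4² - 3² = 16 - 9 = 7
b = 2 × 4 × 3 = 24
c = 4² + 3² = 16 + 9 = 25
Verification: 7² + 24² = 49 + 576 = 625 = 25² ✓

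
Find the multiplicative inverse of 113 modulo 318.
197

gcd(113, 318) = 1, so the inverse exists.
Extended Euclidean algorithm on (318, 113):
318 = 2 × 113 + 92  ⟹  92 = (1)·318 + (-2)·113
113 = 1 × 92 + 21  ⟹  21 = (-1)·318 + (3)·113
92 = 4 × 21 + 8  ⟹  8 = (5)·318 + (-14)·113
21 = 2 × 8 + 5  ⟹  5 = (-11)·318 + (31)·113
8 = 1 × 5 + 3  ⟹  3 = (16)·318 + (-45)·113
5 = 1 × 3 + 2  ⟹  2 = (-27)·318 + (76)·113
3 = 1 × 2 + 1  ⟹  1 = (43)·318 + (-121)·113
So (-121)·113 ≡ 1 (mod 318), i.e. 113^(-1) ≡ -121 ≡ 197 (mod 318).
Check: 113 × 197 = 22261 ≡ 1 (mod 318)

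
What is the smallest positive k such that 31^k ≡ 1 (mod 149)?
37

149 is prime, so ord(31) divides φ(149) = 148.
Divisors of 148: 1, 2, 4, 37, 74, 148.
Repeated squaring: 31^1 ≡ 31, 31^2 ≡ 67, 31^4 ≡ 19, 31^8 ≡ 63, 31^16 ≡ 95, 31^32 ≡ 85, 31^64 ≡ 73, 31^128 ≡ 114 (mod 149).
Test 31^d mod 149 for each divisor d in increasing order:
31^1 ≡ 31
31^2 ≡ 67
31^4 ≡ 19
31^37 = 31^32·31^4·31^1 ≡ 1  ← first divisor giving 1
The order is 37.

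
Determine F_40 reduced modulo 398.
395

Matrix identity: Q^n = [[F_(n+1), F_n], [F_n, F_(n-1)]] with Q = [[1,1],[1,0]].
n = 40 = 101000₂. Square-and-multiply, entries mod 398:
Q^1 = [[1,1],[1,0]]
Q^2 = (Q^1)² = [[2,1],[1,1]]
Q^5 = (Q^2)²·Q = [[8,5],[5,3]]
Q^10 = (Q^5)² = [[89,55],[55,34]]
Q^20 = (Q^10)² = [[200,397],[397,201]]
Q^40 = (Q^20)² = [[201,395],[395,204]]
F_40 mod 398 = Q^40[0][1] = 395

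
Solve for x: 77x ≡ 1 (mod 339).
317

gcd(77, 339) = 1, so the inverse exists.
Extended Euclidean algorithm on (339, 77):
339 = 4 × 77 + 31  ⟹  31 = (1)·339 + (-4)·77
77 = 2 × 31 + 15  ⟹  15 = (-2)·339 + (9)·77
31 = 2 × 15 + 1  ⟹  1 = (5)·339 + (-22)·77
So (-22)·77 ≡ 1 (mod 339), i.e. 77^(-1) ≡ -22 ≡ 317 (mod 339).
Check: 77 × 317 = 24409 ≡ 1 (mod 339)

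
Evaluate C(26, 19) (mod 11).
0

Using Lucas' theorem:
Write n=26 and k=19 in base 11:
n in base 11: [2, 4]
k in base 11: [1, 8]
C(26,19) mod 11 = ∏ C(n_i, k_i) mod 11
Digit binomials (mod 11): C(2,1) = 2; C(4,8) = 0 (k_i > n_i)
Product: 2 × 0 = 0 ≡ 0 (mod 11)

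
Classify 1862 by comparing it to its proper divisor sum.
deficient

Proper divisors of 1862: sum = 1 + 2 + 7 + 14 + 19 + 38 + 49 + 98 + 133 + 266 + 931 = 1558
Since 1558 < 1862, 1862 is deficient.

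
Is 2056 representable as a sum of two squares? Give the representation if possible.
30² + 34² (a=30, b=34)

Factorization: 2056 = 2^3 × 257
By Fermat: n is sum of two squares iff every prime p ≡ 3 (mod 4) appears to even power.
All primes ≡ 3 (mod 4) appear to even power.
Search a = 0, 1, 2, … for 2056 - a² a perfect square: first hit at a = 30: 2056 - 900 = 1156 = 34².
2056 = 30² + 34² = 900 + 1156 ✓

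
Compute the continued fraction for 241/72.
[3; 2, 1, 7, 3]

Euclidean algorithm steps:
241 = 3 × 72 + 25
72 = 2 × 25 + 22
25 = 1 × 22 + 3
22 = 7 × 3 + 1
3 = 3 × 1 + 0
Continued fraction: [3; 2, 1, 7, 3]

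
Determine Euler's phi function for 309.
204

309 = 3 × 103
φ(n) = n × ∏(1 - 1/p) for each prime p dividing n
φ(309) = 309 × (1 - 1/3) × (1 - 1/103) = 204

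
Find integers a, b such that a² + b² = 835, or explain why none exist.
Not possible

Factorization: 835 = 5 × 167
By Fermat: n is sum of two squares iff every prime p ≡ 3 (mod 4) appears to even power.
Prime(s) ≡ 3 (mod 4) with odd exponent: [(167, 1)]
Therefore 835 cannot be expressed as a² + b².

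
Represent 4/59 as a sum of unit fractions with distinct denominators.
1/15 + 1/885

Greedy algorithm:
4/59: ceiling(59/4) = 15, use 1/15
1/885: ceiling(885/1) = 885, use 1/885
Result: 4/59 = 1/15 + 1/885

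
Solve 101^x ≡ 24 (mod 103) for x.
63

Baby-step giant-step with step n = ⌈√103⌉ = 11.
Baby steps 101^j mod 103 (j:value) for j=0..10: 0:1, 1:101, 2:4, 3:95, 4:16, 5:71, 6:64, 7:78, 8:50, 9:3, 10:97.
Giant-step multiplier: 101^(-11) ≡ 101^(102-11) = 101^91 ≡ 43 (mod 103).
Giant steps γ_i = 24·43^i mod 103: γ_0=24, γ_1=2, γ_2=86, γ_3=93, γ_4=85, γ_5=50 (in table at j=8).
x = i·n + j = 5·11 + 8 = 63.
Check: 101^63 ≡ 24 (mod 103).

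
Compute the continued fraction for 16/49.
[0; 3, 16]

Euclidean algorithm steps:
16 = 0 × 49 + 16
49 = 3 × 16 + 1
16 = 16 × 1 + 0
Continued fraction: [0; 3, 16]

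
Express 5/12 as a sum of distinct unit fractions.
1/3 + 1/12

Greedy algorithm:
5/12: ceiling(12/5) = 3, use 1/3
1/12: ceiling(12/1) = 12, use 1/12
Result: 5/12 = 1/3 + 1/12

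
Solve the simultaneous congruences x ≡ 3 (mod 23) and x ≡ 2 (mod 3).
26

Using Chinese Remainder Theorem:
M = 23 × 3 = 69
M1 = 3, M2 = 23
y1 = 3^(-1) mod 23 = 8
y2 = 23^(-1) mod 3 = 2
x = (3×3×8 + 2×23×2) mod 69 = 26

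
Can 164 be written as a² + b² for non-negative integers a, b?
8² + 10² (a=8, b=10)

Factorization: 164 = 2^2 × 41
By Fermat: n is sum of two squares iff every prime p ≡ 3 (mod 4) appears to even power.
All primes ≡ 3 (mod 4) appear to even power.
Search a = 0, 1, 2, … for 164 - a² a perfect square: first hit at a = 8: 164 - 64 = 100 = 10².
164 = 8² + 10² = 64 + 100 ✓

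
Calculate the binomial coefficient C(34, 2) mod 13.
2

Using Lucas' theorem:
Write n=34 and k=2 in base 13:
n in base 13: [2, 8]
k in base 13: [0, 2]
C(34,2) mod 13 = ∏ C(n_i, k_i) mod 13
Digit binomials (mod 13): C(2,0) = 1; C(8,2) = 28 ≡ 2
Product: 1 × 2 = 2 ≡ 2 (mod 13)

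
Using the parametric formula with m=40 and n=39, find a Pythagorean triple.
(79, 3120, 3121)

Euclid's formula: a = m² - n², b = 2mn, c = m² + n²
m = 40, n = 39
a = 40² - 39² = 1600 - 1521 = 79
b = 2 × 40 × 39 = 3120
c = 40² + 39² = 1600 + 1521 = 3121
Verification: 79² + 3120² = 6241 + 9734400 = 9740641 = 3121² ✓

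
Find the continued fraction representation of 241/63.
[3; 1, 4, 1, 2, 1, 2]

Euclidean algorithm steps:
241 = 3 × 63 + 52
63 = 1 × 52 + 11
52 = 4 × 11 + 8
11 = 1 × 8 + 3
8 = 2 × 3 + 2
3 = 1 × 2 + 1
2 = 2 × 1 + 0
Continued fraction: [3; 1, 4, 1, 2, 1, 2]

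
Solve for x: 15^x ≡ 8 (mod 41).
14

Baby-step giant-step with step n = ⌈√41⌉ = 7.
Baby steps 15^j mod 41 (j:value) for j=0..6: 0:1, 1:15, 2:20, 3:13, 4:31, 5:14, 6:5.
Giant-step multiplier: 15^(-7) ≡ 15^(40-7) = 15^33 ≡ 35 (mod 41).
Giant steps γ_i = 8·35^i mod 41: γ_0=8, γ_1=34, γ_2=1 (in table at j=0).
x = i·n + j = 2·7 + 0 = 14.
Check: 15^14 ≡ 8 (mod 41).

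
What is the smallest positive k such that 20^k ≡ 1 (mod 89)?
44

89 is prime, so ord(20) divides φ(89) = 88.
Divisors of 88: 1, 2, 4, 8, 11, 22, 44, 88.
Repeated squaring: 20^1 ≡ 20, 20^2 ≡ 44, 20^4 ≡ 67, 20^8 ≡ 39, 20^16 ≡ 8, 20^32 ≡ 64, 20^64 ≡ 2 (mod 89).
Test 20^d mod 89 for each divisor d in increasing order:
20^1 ≡ 20
20^2 ≡ 44
20^4 ≡ 67
20^8 ≡ 39
20^11 = 20^8·20^2·20^1 ≡ 55
20^22 = 20^16·20^4·20^2 ≡ 88
20^44 = 20^32·20^8·20^4 ≡ 1  ← first divisor giving 1
The order is 44.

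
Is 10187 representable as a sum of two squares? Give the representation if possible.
Not possible

Factorization: 10187 = 61 × 167
By Fermat: n is sum of two squares iff every prime p ≡ 3 (mod 4) appears to even power.
Prime(s) ≡ 3 (mod 4) with odd exponent: [(167, 1)]
Therefore 10187 cannot be expressed as a² + b².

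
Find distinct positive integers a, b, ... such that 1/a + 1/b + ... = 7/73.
1/11 + 1/201 + 1/161403

Greedy algorithm:
7/73: ceiling(73/7) = 11, use 1/11
4/803: ceiling(803/4) = 201, use 1/201
1/161403: ceiling(161403/1) = 161403, use 1/161403
Result: 7/73 = 1/11 + 1/201 + 1/161403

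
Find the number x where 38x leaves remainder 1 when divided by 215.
17

gcd(38, 215) = 1, so the inverse exists.
Extended Euclidean algorithm on (215, 38):
215 = 5 × 38 + 25  ⟹  25 = (1)·215 + (-5)·38
38 = 1 × 25 + 13  ⟹  13 = (-1)·215 + (6)·38
25 = 1 × 13 + 12  ⟹  12 = (2)·215 + (-11)·38
13 = 1 × 12 + 1  ⟹  1 = (-3)·215 + (17)·38
So (17)·38 ≡ 1 (mod 215), i.e. 38^(-1) ≡ 17 (mod 215).
Check: 38 × 17 = 646 ≡ 1 (mod 215)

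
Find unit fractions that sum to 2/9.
1/5 + 1/45

Greedy algorithm:
2/9: ceiling(9/2) = 5, use 1/5
1/45: ceiling(45/1) = 45, use 1/45
Result: 2/9 = 1/5 + 1/45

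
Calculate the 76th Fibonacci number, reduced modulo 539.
536

Matrix identity: Q^n = [[F_(n+1), F_n], [F_n, F_(n-1)]] with Q = [[1,1],[1,0]].
n = 76 = 1001100₂. Square-and-multiply, entries mod 539:
Q^1 = [[1,1],[1,0]]
Q^2 = (Q^1)² = [[2,1],[1,1]]
Q^4 = (Q^2)² = [[5,3],[3,2]]
Q^9 = (Q^4)²·Q = [[55,34],[34,21]]
Q^19 = (Q^9)²·Q = [[297,408],[408,428]]
Q^38 = (Q^19)² = [[265,428],[428,376]]
Q^76 = (Q^38)² = [[79,536],[536,82]]
F_76 mod 539 = Q^76[0][1] = 536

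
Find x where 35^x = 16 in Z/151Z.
20

Baby-step giant-step with step n = ⌈√151⌉ = 13.
Baby steps 35^j mod 151 (j:value) for j=0..12: 0:1, 1:35, 2:17, 3:142, 4:138, 5:149, 6:81, 7:117, 8:18, 9:26, 10:4, 11:140, 12:68.
Giant-step multiplier: 35^(-13) ≡ 35^(150-13) = 35^137 ≡ 130 (mod 151).
Giant steps γ_i = 16·130^i mod 151: γ_0=16, γ_1=117 (in table at j=7).
x = i·n + j = 1·13 + 7 = 20.
Check: 35^20 ≡ 16 (mod 151).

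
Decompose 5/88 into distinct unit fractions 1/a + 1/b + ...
1/18 + 1/792

Greedy algorithm:
5/88: ceiling(88/5) = 18, use 1/18
1/792: ceiling(792/1) = 792, use 1/792
Result: 5/88 = 1/18 + 1/792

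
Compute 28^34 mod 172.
52

Repeated squaring. Binary of 34 = 100010.
28^1 ≡ 28 (mod 172); 28^2 ≡ 96 (mod 172); 28^4 ≡ 100 (mod 172); 28^8 ≡ 24 (mod 172); 28^16 ≡ 60 (mod 172); 28^32 ≡ 160 (mod 172)
28^34 = 28^2 × 28^32 ≡ 52 (mod 172)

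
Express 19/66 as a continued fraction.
[0; 3, 2, 9]

Euclidean algorithm steps:
19 = 0 × 66 + 19
66 = 3 × 19 + 9
19 = 2 × 9 + 1
9 = 9 × 1 + 0
Continued fraction: [0; 3, 2, 9]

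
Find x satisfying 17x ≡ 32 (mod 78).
x ≡ 34 (mod 78)

gcd(17, 78) = 1, which divides 32, so solutions exist.
Find 17^(-1) mod 78 by the extended Euclidean algorithm:
78 = 4 × 17 + 10  ⟹  10 = (1)·78 + (-4)·17
17 = 1 × 10 + 7  ⟹  7 = (-1)·78 + (5)·17
10 = 1 × 7 + 3  ⟹  3 = (2)·78 + (-9)·17
7 = 2 × 3 + 1  ⟹  1 = (-5)·78 + (23)·17
So (23)·17 ≡ 1 (mod 78), i.e. 17^(-1) ≡ 23 (mod 78).
x ≡ 23 × 32 = 736 ≡ 34 (mod 78).
Check: 17 × 34 = 578 ≡ 32 (mod 78).
Unique solution: x ≡ 34 (mod 78)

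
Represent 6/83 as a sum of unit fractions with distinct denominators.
1/14 + 1/1162

Greedy algorithm:
6/83: ceiling(83/6) = 14, use 1/14
1/1162: ceiling(1162/1) = 1162, use 1/1162
Result: 6/83 = 1/14 + 1/1162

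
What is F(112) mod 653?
642

Matrix identity: Q^n = [[F_(n+1), F_n], [F_n, F_(n-1)]] with Q = [[1,1],[1,0]].
n = 112 = 1110000₂. Square-and-multiply, entries mod 653:
Q^1 = [[1,1],[1,0]]
Q^3 = (Q^1)²·Q = [[3,2],[2,1]]
Q^7 = (Q^3)²·Q = [[21,13],[13,8]]
Q^14 = (Q^7)² = [[610,377],[377,233]]
Q^28 = (Q^14)² = [[318,453],[453,518]]
Q^56 = (Q^28)² = [[76,621],[621,108]]
Q^112 = (Q^56)² = [[270,642],[642,281]]
F_112 mod 653 = Q^112[0][1] = 642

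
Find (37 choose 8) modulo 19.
1

Using Lucas' theorem:
Write n=37 and k=8 in base 19:
n in base 19: [1, 18]
k in base 19: [0, 8]
C(37,8) mod 19 = ∏ C(n_i, k_i) mod 19
Digit binomials (mod 19): C(1,0) = 1; C(18,8) = 43758 ≡ 1
Product: 1 × 1 = 1 ≡ 1 (mod 19)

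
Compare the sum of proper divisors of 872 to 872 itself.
deficient

Proper divisors of 872: sum = 1 + 2 + 4 + 8 + 109 + 218 + 436 = 778
Since 778 < 872, 872 is deficient.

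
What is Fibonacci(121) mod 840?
601

Matrix identity: Q^n = [[F_(n+1), F_n], [F_n, F_(n-1)]] with Q = [[1,1],[1,0]].
n = 121 = 1111001₂. Square-and-multiply, entries mod 840:
Q^1 = [[1,1],[1,0]]
Q^3 = (Q^1)²·Q = [[3,2],[2,1]]
Q^7 = (Q^3)²·Q = [[21,13],[13,8]]
Q^15 = (Q^7)²·Q = [[147,610],[610,377]]
Q^30 = (Q^15)² = [[589,440],[440,149]]
Q^60 = (Q^30)² = [[401,480],[480,761]]
Q^121 = (Q^60)²·Q = [[601,601],[601,0]]
F_121 mod 840 = Q^121[0][1] = 601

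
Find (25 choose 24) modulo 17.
8

Using Lucas' theorem:
Write n=25 and k=24 in base 17:
n in base 17: [1, 8]
k in base 17: [1, 7]
C(25,24) mod 17 = ∏ C(n_i, k_i) mod 17
Digit binomials (mod 17): C(1,1) = 1; C(8,7) = 8
Product: 1 × 8 = 8 ≡ 8 (mod 17)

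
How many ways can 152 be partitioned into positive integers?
49686288421

p(n) counts ways to write n as a sum of positive integers (order ignored).
Euler's pentagonal recurrence: p(k) = p(k-1) + p(k-2) - p(k-5) - p(k-7) + p(k-12) + p(k-15) - ... (offsets j(3j∓1)/2, signs ++--, p(0)=1, p(<0)=0).
DP table for k = 0..151: p(0)=1, p(1)=1, p(2)=2, p(3)=3, p(4)=5, p(5)=7, p(6)=11, p(7)=15, p(8)=22, p(9)=30, p(10)=42, p(11)=56, p(12)=77, p(13)=101, p(14)=135, p(15)=176, p(16)=231, p(17)=297, p(18)=385, p(19)=490, p(20)=627, p(21)=792, p(22)=1002, p(23)=1255, p(24)=1575, p(25)=1958, p(26)=2436, p(27)=3010, p(28)=3718, p(29)=4565, p(30)=5604, p(31)=6842, p(32)=8349, p(33)=10143, p(34)=12310, p(35)=14883, p(36)=17977, p(37)=21637, p(38)=26015, p(39)=31185, p(40)=37338, p(41)=44583, p(42)=53174, p(43)=63261, p(44)=75175, p(45)=89134, p(46)=105558, p(47)=124754, p(48)=147273, p(49)=173525, p(50)=204226, p(51)=239943, p(52)=281589, p(53)=329931, p(54)=386155, p(55)=451276, p(56)=526823, p(57)=614154, p(58)=715220, p(59)=831820, p(60)=966467, p(61)=1121505, p(62)=1300156, p(63)=1505499, p(64)=1741630, p(65)=2012558, p(66)=2323520, p(67)=2679689, p(68)=3087735, p(69)=3554345, p(70)=4087968, p(71)=4697205, p(72)=5392783, p(73)=6185689, p(74)=7089500, p(75)=8118264, p(76)=9289091, p(77)=10619863, p(78)=12132164, p(79)=13848650, p(80)=15796476, p(81)=18004327, p(82)=20506255, p(83)=23338469, p(84)=26543660, p(85)=30167357, p(86)=34262962, p(87)=38887673, p(88)=44108109, p(89)=49995925, p(90)=56634173, p(91)=64112359, p(92)=72533807, p(93)=82010177, p(94)=92669720, p(95)=104651419, p(96)=118114304, p(97)=133230930, p(98)=150198136, p(99)=169229875, p(100)=190569292, p(101)=214481126, p(102)=241265379, p(103)=271248950, p(104)=304801365, p(105)=342325709, p(106)=384276336, p(107)=431149389, p(108)=483502844, p(109)=541946240, p(110)=607163746, p(111)=679903203, p(112)=761002156, p(113)=851376628, p(114)=952050665, p(115)=1064144451, p(116)=1188908248, p(117)=1327710076, p(118)=1482074143, p(119)=1653668665, p(120)=1844349560, p(121)=2056148051, p(122)=2291320912, p(123)=2552338241, p(124)=2841940500, p(125)=3163127352, p(126)=3519222692, p(127)=3913864295, p(128)=4351078600, p(129)=4835271870, p(130)=5371315400, p(131)=5964539504, p(132)=6620830889, p(133)=7346629512, p(134)=8149040695, p(135)=9035836076, p(136)=10015581680, p(137)=11097645016, p(138)=12292341831, p(139)=13610949895, p(140)=15065878135, p(141)=16670689208, p(142)=18440293320, p(143)=20390982757, p(144)=22540654445, p(145)=24908858009, p(146)=27517052599, p(147)=30388671978, p(148)=33549419497, p(149)=37027355200, p(150)=40853235313, p(151)=45060624582.
Final step: p(152) = p(151) + p(150) - p(147) - p(145) + p(140) + p(137) - p(130) - p(126) + p(117) + p(112) - p(101) - p(95) + p(82) + p(75) - p(60) - p(52) + p(35) + p(26) - p(7)
= 45060624582 + 40853235313 - 30388671978 - 24908858009 + 15065878135 + 11097645016 - 5371315400 - 3519222692 + 1327710076 + 761002156 - 214481126 - 104651419 + 20506255 + 8118264 - 966467 - 281589 + 14883 + 2436 - 15
= 49686288421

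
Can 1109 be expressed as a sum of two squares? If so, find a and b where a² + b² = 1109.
22² + 25² (a=22, b=25)

Factorization: 1109 = 1109
By Fermat: n is sum of two squares iff every prime p ≡ 3 (mod 4) appears to even power.
All primes ≡ 3 (mod 4) appear to even power.
Search a = 0, 1, 2, … for 1109 - a² a perfect square: first hit at a = 22: 1109 - 484 = 625 = 25².
1109 = 22² + 25² = 484 + 625 ✓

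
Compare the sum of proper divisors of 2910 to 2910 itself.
abundant

Proper divisors of 2910: sum = 1 + 2 + 3 + 5 + 6 + 10 + 15 + 30 + 97 + 194 + 291 + 485 + 582 + 970 + 1455 = 4146
Since 4146 > 2910, 2910 is abundant.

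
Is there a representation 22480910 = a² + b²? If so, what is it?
Not possible

Factorization: 22480910 = 2 × 5 × 131^3
By Fermat: n is sum of two squares iff every prime p ≡ 3 (mod 4) appears to even power.
Prime(s) ≡ 3 (mod 4) with odd exponent: [(131, 3)]
Therefore 22480910 cannot be expressed as a² + b².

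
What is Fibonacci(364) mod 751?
367

Matrix identity: Q^n = [[F_(n+1), F_n], [F_n, F_(n-1)]] with Q = [[1,1],[1,0]].
n = 364 = 101101100₂. Square-and-multiply, entries mod 751:
Q^1 = [[1,1],[1,0]]
Q^2 = (Q^1)² = [[2,1],[1,1]]
Q^5 = (Q^2)²·Q = [[8,5],[5,3]]
Q^11 = (Q^5)²·Q = [[144,89],[89,55]]
Q^22 = (Q^11)² = [[119,438],[438,432]]
Q^45 = (Q^22)²·Q = [[498,231],[231,267]]
Q^91 = (Q^45)²·Q = [[444,214],[214,230]]
Q^182 = (Q^91)² = [[359,44],[44,315]]
Q^364 = (Q^182)² = [[143,367],[367,527]]
F_364 mod 751 = Q^364[0][1] = 367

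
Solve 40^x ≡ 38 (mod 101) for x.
11

Baby-step giant-step with step n = ⌈√101⌉ = 11.
Baby steps 40^j mod 101 (j:value) for j=0..10: 0:1, 1:40, 2:85, 3:67, 4:54, 5:39, 6:45, 7:83, 8:88, 9:86, 10:6.
Giant-step multiplier: 40^(-11) ≡ 40^(100-11) = 40^89 ≡ 8 (mod 101).
Giant steps γ_i = 38·8^i mod 101: γ_0=38, γ_1=1 (in table at j=0).
x = i·n + j = 1·11 + 0 = 11.
Check: 40^11 ≡ 38 (mod 101).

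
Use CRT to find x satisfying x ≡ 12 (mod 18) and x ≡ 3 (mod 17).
156

Using Chinese Remainder Theorem:
M = 18 × 17 = 306
M1 = 17, M2 = 18
y1 = 17^(-1) mod 18 = 17
y2 = 18^(-1) mod 17 = 1
x = (12×17×17 + 3×18×1) mod 306 = 156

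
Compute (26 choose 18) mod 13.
0

Using Lucas' theorem:
Write n=26 and k=18 in base 13:
n in base 13: [2, 0]
k in base 13: [1, 5]
C(26,18) mod 13 = ∏ C(n_i, k_i) mod 13
Digit binomials (mod 13): C(2,1) = 2; C(0,5) = 0 (k_i > n_i)
Product: 2 × 0 = 0 ≡ 0 (mod 13)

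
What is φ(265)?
208

265 = 5 × 53
φ(n) = n × ∏(1 - 1/p) for each prime p dividing n
φ(265) = 265 × (1 - 1/5) × (1 - 1/53) = 208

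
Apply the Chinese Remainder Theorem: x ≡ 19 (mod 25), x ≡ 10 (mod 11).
219

Using Chinese Remainder Theorem:
M = 25 × 11 = 275
M1 = 11, M2 = 25
y1 = 11^(-1) mod 25 = 16
y2 = 25^(-1) mod 11 = 4
x = (19×11×16 + 10×25×4) mod 275 = 219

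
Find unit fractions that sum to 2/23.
1/12 + 1/276

Greedy algorithm:
2/23: ceiling(23/2) = 12, use 1/12
1/276: ceiling(276/1) = 276, use 1/276
Result: 2/23 = 1/12 + 1/276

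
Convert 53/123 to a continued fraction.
[0; 2, 3, 8, 2]

Euclidean algorithm steps:
53 = 0 × 123 + 53
123 = 2 × 53 + 17
53 = 3 × 17 + 2
17 = 8 × 2 + 1
2 = 2 × 1 + 0
Continued fraction: [0; 2, 3, 8, 2]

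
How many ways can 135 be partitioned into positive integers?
9035836076

p(n) counts ways to write n as a sum of positive integers (order ignored).
Euler's pentagonal recurrence: p(k) = p(k-1) + p(k-2) - p(k-5) - p(k-7) + p(k-12) + p(k-15) - ... (offsets j(3j∓1)/2, signs ++--, p(0)=1, p(<0)=0).
DP table for k = 0..134: p(0)=1, p(1)=1, p(2)=2, p(3)=3, p(4)=5, p(5)=7, p(6)=11, p(7)=15, p(8)=22, p(9)=30, p(10)=42, p(11)=56, p(12)=77, p(13)=101, p(14)=135, p(15)=176, p(16)=231, p(17)=297, p(18)=385, p(19)=490, p(20)=627, p(21)=792, p(22)=1002, p(23)=1255, p(24)=1575, p(25)=1958, p(26)=2436, p(27)=3010, p(28)=3718, p(29)=4565, p(30)=5604, p(31)=6842, p(32)=8349, p(33)=10143, p(34)=12310, p(35)=14883, p(36)=17977, p(37)=21637, p(38)=26015, p(39)=31185, p(40)=37338, p(41)=44583, p(42)=53174, p(43)=63261, p(44)=75175, p(45)=89134, p(46)=105558, p(47)=124754, p(48)=147273, p(49)=173525, p(50)=204226, p(51)=239943, p(52)=281589, p(53)=329931, p(54)=386155, p(55)=451276, p(56)=526823, p(57)=614154, p(58)=715220, p(59)=831820, p(60)=966467, p(61)=1121505, p(62)=1300156, p(63)=1505499, p(64)=1741630, p(65)=2012558, p(66)=2323520, p(67)=2679689, p(68)=3087735, p(69)=3554345, p(70)=4087968, p(71)=4697205, p(72)=5392783, p(73)=6185689, p(74)=7089500, p(75)=8118264, p(76)=9289091, p(77)=10619863, p(78)=12132164, p(79)=13848650, p(80)=15796476, p(81)=18004327, p(82)=20506255, p(83)=23338469, p(84)=26543660, p(85)=30167357, p(86)=34262962, p(87)=38887673, p(88)=44108109, p(89)=49995925, p(90)=56634173, p(91)=64112359, p(92)=72533807, p(93)=82010177, p(94)=92669720, p(95)=104651419, p(96)=118114304, p(97)=133230930, p(98)=150198136, p(99)=169229875, p(100)=190569292, p(101)=214481126, p(102)=241265379, p(103)=271248950, p(104)=304801365, p(105)=342325709, p(106)=384276336, p(107)=431149389, p(108)=483502844, p(109)=541946240, p(110)=607163746, p(111)=679903203, p(112)=761002156, p(113)=851376628, p(114)=952050665, p(115)=1064144451, p(116)=1188908248, p(117)=1327710076, p(118)=1482074143, p(119)=1653668665, p(120)=1844349560, p(121)=2056148051, p(122)=2291320912, p(123)=2552338241, p(124)=2841940500, p(125)=3163127352, p(126)=3519222692, p(127)=3913864295, p(128)=4351078600, p(129)=4835271870, p(130)=5371315400, p(131)=5964539504, p(132)=6620830889, p(133)=7346629512, p(134)=8149040695.
Final step: p(135) = p(134) + p(133) - p(130) - p(128) + p(123) + p(120) - p(113) - p(109) + p(100) + p(95) - p(84) - p(78) + p(65) + p(58) - p(43) - p(35) + p(18) + p(9)
= 8149040695 + 7346629512 - 5371315400 - 4351078600 + 2552338241 + 1844349560 - 851376628 - 541946240 + 190569292 + 104651419 - 26543660 - 12132164 + 2012558 + 715220 - 63261 - 14883 + 385 + 30
= 9035836076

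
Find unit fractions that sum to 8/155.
1/20 + 1/620

Greedy algorithm:
8/155: ceiling(155/8) = 20, use 1/20
1/620: ceiling(620/1) = 620, use 1/620
Result: 8/155 = 1/20 + 1/620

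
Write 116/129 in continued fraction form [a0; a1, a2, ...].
[0; 1, 8, 1, 12]

Euclidean algorithm steps:
116 = 0 × 129 + 116
129 = 1 × 116 + 13
116 = 8 × 13 + 12
13 = 1 × 12 + 1
12 = 12 × 1 + 0
Continued fraction: [0; 1, 8, 1, 12]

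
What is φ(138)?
44

138 = 2 × 3 × 23
φ(n) = n × ∏(1 - 1/p) for each prime p dividing n
φ(138) = 138 × (1 - 1/2) × (1 - 1/3) × (1 - 1/23) = 44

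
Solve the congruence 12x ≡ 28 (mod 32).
x ≡ 5 (mod 8)

gcd(12, 32) = 4, which divides 28, so solutions exist.
Divide through by 4: 3x ≡ 7 (mod 8).
Find 3^(-1) mod 8 by the extended Euclidean algorithm:
8 = 2 × 3 + 2  ⟹  2 = (1)·8 + (-2)·3
3 = 1 × 2 + 1  ⟹  1 = (-1)·8 + (3)·3
So (3)·3 ≡ 1 (mod 8), i.e. 3^(-1) ≡ 3 (mod 8).
x ≡ 3 × 7 = 21 ≡ 5 (mod 8).
Check: 12 × 5 = 60 ≡ 28 (mod 32).
x ≡ 5 (mod 8), giving 4 solutions mod 32.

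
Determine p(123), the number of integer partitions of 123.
2552338241

p(n) counts ways to write n as a sum of positive integers (order ignored).
Euler's pentagonal recurrence: p(k) = p(k-1) + p(k-2) - p(k-5) - p(k-7) + p(k-12) + p(k-15) - ... (offsets j(3j∓1)/2, signs ++--, p(0)=1, p(<0)=0).
DP table for k = 0..122: p(0)=1, p(1)=1, p(2)=2, p(3)=3, p(4)=5, p(5)=7, p(6)=11, p(7)=15, p(8)=22, p(9)=30, p(10)=42, p(11)=56, p(12)=77, p(13)=101, p(14)=135, p(15)=176, p(16)=231, p(17)=297, p(18)=385, p(19)=490, p(20)=627, p(21)=792, p(22)=1002, p(23)=1255, p(24)=1575, p(25)=1958, p(26)=2436, p(27)=3010, p(28)=3718, p(29)=4565, p(30)=5604, p(31)=6842, p(32)=8349, p(33)=10143, p(34)=12310, p(35)=14883, p(36)=17977, p(37)=21637, p(38)=26015, p(39)=31185, p(40)=37338, p(41)=44583, p(42)=53174, p(43)=63261, p(44)=75175, p(45)=89134, p(46)=105558, p(47)=124754, p(48)=147273, p(49)=173525, p(50)=204226, p(51)=239943, p(52)=281589, p(53)=329931, p(54)=386155, p(55)=451276, p(56)=526823, p(57)=614154, p(58)=715220, p(59)=831820, p(60)=966467, p(61)=1121505, p(62)=1300156, p(63)=1505499, p(64)=1741630, p(65)=2012558, p(66)=2323520, p(67)=2679689, p(68)=3087735, p(69)=3554345, p(70)=4087968, p(71)=4697205, p(72)=5392783, p(73)=6185689, p(74)=7089500, p(75)=8118264, p(76)=9289091, p(77)=10619863, p(78)=12132164, p(79)=13848650, p(80)=15796476, p(81)=18004327, p(82)=20506255, p(83)=23338469, p(84)=26543660, p(85)=30167357, p(86)=34262962, p(87)=38887673, p(88)=44108109, p(89)=49995925, p(90)=56634173, p(91)=64112359, p(92)=72533807, p(93)=82010177, p(94)=92669720, p(95)=104651419, p(96)=118114304, p(97)=133230930, p(98)=150198136, p(99)=169229875, p(100)=190569292, p(101)=214481126, p(102)=241265379, p(103)=271248950, p(104)=304801365, p(105)=342325709, p(106)=384276336, p(107)=431149389, p(108)=483502844, p(109)=541946240, p(110)=607163746, p(111)=679903203, p(112)=761002156, p(113)=851376628, p(114)=952050665, p(115)=1064144451, p(116)=1188908248, p(117)=1327710076, p(118)=1482074143, p(119)=1653668665, p(120)=1844349560, p(121)=2056148051, p(122)=2291320912.
Final step: p(123) = p(122) + p(121) - p(118) - p(116) + p(111) + p(108) - p(101) - p(97) + p(88) + p(83) - p(72) - p(66) + p(53) + p(46) - p(31) - p(23) + p(6)
= 2291320912 + 2056148051 - 1482074143 - 1188908248 + 679903203 + 483502844 - 214481126 - 133230930 + 44108109 + 23338469 - 5392783 - 2323520 + 329931 + 105558 - 6842 - 1255 + 11
= 2552338241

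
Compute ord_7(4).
3

7 is prime, so ord(4) divides φ(7) = 6.
Divisors of 6: 1, 2, 3, 6.
Repeated squaring: 4^1 ≡ 4, 4^2 ≡ 2, 4^4 ≡ 4 (mod 7).
Test 4^d mod 7 for each divisor d in increasing order:
4^1 ≡ 4
4^2 ≡ 2
4^3 = 4^2·4^1 ≡ 1  ← first divisor giving 1
The order is 3.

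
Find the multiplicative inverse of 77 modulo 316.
197

gcd(77, 316) = 1, so the inverse exists.
Extended Euclidean algorithm on (316, 77):
316 = 4 × 77 + 8  ⟹  8 = (1)·316 + (-4)·77
77 = 9 × 8 + 5  ⟹  5 = (-9)·316 + (37)·77
8 = 1 × 5 + 3  ⟹  3 = (10)·316 + (-41)·77
5 = 1 × 3 + 2  ⟹  2 = (-19)·316 + (78)·77
3 = 1 × 2 + 1  ⟹  1 = (29)·316 + (-119)·77
So (-119)·77 ≡ 1 (mod 316), i.e. 77^(-1) ≡ -119 ≡ 197 (mod 316).
Check: 77 × 197 = 15169 ≡ 1 (mod 316)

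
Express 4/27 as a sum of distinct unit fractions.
1/7 + 1/189

Greedy algorithm:
4/27: ceiling(27/4) = 7, use 1/7
1/189: ceiling(189/1) = 189, use 1/189
Result: 4/27 = 1/7 + 1/189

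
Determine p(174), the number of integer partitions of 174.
397125074750

p(n) counts ways to write n as a sum of positive integers (order ignored).
Euler's pentagonal recurrence: p(k) = p(k-1) + p(k-2) - p(k-5) - p(k-7) + p(k-12) + p(k-15) - ... (offsets j(3j∓1)/2, signs ++--, p(0)=1, p(<0)=0).
DP table for k = 0..173: p(0)=1, p(1)=1, p(2)=2, p(3)=3, p(4)=5, p(5)=7, p(6)=11, p(7)=15, p(8)=22, p(9)=30, p(10)=42, p(11)=56, p(12)=77, p(13)=101, p(14)=135, p(15)=176, p(16)=231, p(17)=297, p(18)=385, p(19)=490, p(20)=627, p(21)=792, p(22)=1002, p(23)=1255, p(24)=1575, p(25)=1958, p(26)=2436, p(27)=3010, p(28)=3718, p(29)=4565, p(30)=5604, p(31)=6842, p(32)=8349, p(33)=10143, p(34)=12310, p(35)=14883, p(36)=17977, p(37)=21637, p(38)=26015, p(39)=31185, p(40)=37338, p(41)=44583, p(42)=53174, p(43)=63261, p(44)=75175, p(45)=89134, p(46)=105558, p(47)=124754, p(48)=147273, p(49)=173525, p(50)=204226, p(51)=239943, p(52)=281589, p(53)=329931, p(54)=386155, p(55)=451276, p(56)=526823, p(57)=614154, p(58)=715220, p(59)=831820, p(60)=966467, p(61)=1121505, p(62)=1300156, p(63)=1505499, p(64)=1741630, p(65)=2012558, p(66)=2323520, p(67)=2679689, p(68)=3087735, p(69)=3554345, p(70)=4087968, p(71)=4697205, p(72)=5392783, p(73)=6185689, p(74)=7089500, p(75)=8118264, p(76)=9289091, p(77)=10619863, p(78)=12132164, p(79)=13848650, p(80)=15796476, p(81)=18004327, p(82)=20506255, p(83)=23338469, p(84)=26543660, p(85)=30167357, p(86)=34262962, p(87)=38887673, p(88)=44108109, p(89)=49995925, p(90)=56634173, p(91)=64112359, p(92)=72533807, p(93)=82010177, p(94)=92669720, p(95)=104651419, p(96)=118114304, p(97)=133230930, p(98)=150198136, p(99)=169229875, p(100)=190569292, p(101)=214481126, p(102)=241265379, p(103)=271248950, p(104)=304801365, p(105)=342325709, p(106)=384276336, p(107)=431149389, p(108)=483502844, p(109)=541946240, p(110)=607163746, p(111)=679903203, p(112)=761002156, p(113)=851376628, p(114)=952050665, p(115)=1064144451, p(116)=1188908248, p(117)=1327710076, p(118)=1482074143, p(119)=1653668665, p(120)=1844349560, p(121)=2056148051, p(122)=2291320912, p(123)=2552338241, p(124)=2841940500, p(125)=3163127352, p(126)=3519222692, p(127)=3913864295, p(128)=4351078600, p(129)=4835271870, p(130)=5371315400, p(131)=5964539504, p(132)=6620830889, p(133)=7346629512, p(134)=8149040695, p(135)=9035836076, p(136)=10015581680, p(137)=11097645016, p(138)=12292341831, p(139)=13610949895, p(140)=15065878135, p(141)=16670689208, p(142)=18440293320, p(143)=20390982757, p(144)=22540654445, p(145)=24908858009, p(146)=27517052599, p(147)=30388671978, p(148)=33549419497, p(149)=37027355200, p(150)=40853235313, p(151)=45060624582, p(152)=49686288421, p(153)=54770336324, p(154)=60356673280, p(155)=66493182097, p(156)=73232243759, p(157)=80630964769, p(158)=88751778802, p(159)=97662728555, p(160)=107438159466, p(161)=118159068427, p(162)=129913904637, p(163)=142798995930, p(164)=156919475295, p(165)=172389800255, p(166)=189334822579, p(167)=207890420102, p(168)=228204732751, p(169)=250438925115, p(170)=274768617130, p(171)=301384802048, p(172)=330495499613, p(173)=362326859895.
Final step: p(174) = p(173) + p(172) - p(169) - p(167) + p(162) + p(159) - p(152) - p(148) + p(139) + p(134) - p(123) - p(117) + p(104) + p(97) - p(82) - p(74) + p(57) + p(48) - p(29) - p(19)
= 362326859895 + 330495499613 - 250438925115 - 207890420102 + 129913904637 + 97662728555 - 49686288421 - 33549419497 + 13610949895 + 8149040695 - 2552338241 - 1327710076 + 304801365 + 133230930 - 20506255 - 7089500 + 614154 + 147273 - 4565 - 490
= 397125074750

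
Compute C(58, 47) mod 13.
0

Using Lucas' theorem:
Write n=58 and k=47 in base 13:
n in base 13: [4, 6]
k in base 13: [3, 8]
C(58,47) mod 13 = ∏ C(n_i, k_i) mod 13
Digit binomials (mod 13): C(4,3) = 4; C(6,8) = 0 (k_i > n_i)
Product: 4 × 0 = 0 ≡ 0 (mod 13)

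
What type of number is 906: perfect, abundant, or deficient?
abundant

Proper divisors of 906: sum = 1 + 2 + 3 + 6 + 151 + 302 + 453 = 918
Since 918 > 906, 906 is abundant.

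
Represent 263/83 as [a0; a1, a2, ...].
[3; 5, 1, 13]

Euclidean algorithm steps:
263 = 3 × 83 + 14
83 = 5 × 14 + 13
14 = 1 × 13 + 1
13 = 13 × 1 + 0
Continued fraction: [3; 5, 1, 13]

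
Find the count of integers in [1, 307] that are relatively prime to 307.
306

307 = 307
φ(n) = n × ∏(1 - 1/p) for each prime p dividing n
φ(307) = 307 × (1 - 1/307) = 306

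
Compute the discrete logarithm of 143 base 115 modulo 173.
23

Baby-step giant-step with step n = ⌈√173⌉ = 14.
Baby steps 115^j mod 173 (j:value) for j=0..13: 0:1, 1:115, 2:77, 3:32, 4:47, 5:42, 6:159, 7:120, 8:133, 9:71, 10:34, 11:104, 12:23, 13:50.
Giant-step multiplier: 115^(-14) ≡ 115^(172-14) = 115^158 ≡ 38 (mod 173).
Giant steps γ_i = 143·38^i mod 173: γ_0=143, γ_1=71 (in table at j=9).
x = i·n + j = 1·14 + 9 = 23.
Check: 115^23 ≡ 143 (mod 173).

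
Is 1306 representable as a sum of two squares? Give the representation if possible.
9² + 35² (a=9, b=35)

Factorization: 1306 = 2 × 653
By Fermat: n is sum of two squares iff every prime p ≡ 3 (mod 4) appears to even power.
All primes ≡ 3 (mod 4) appear to even power.
Search a = 0, 1, 2, … for 1306 - a² a perfect square: first hit at a = 9: 1306 - 81 = 1225 = 35².
1306 = 9² + 35² = 81 + 1225 ✓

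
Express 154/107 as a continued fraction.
[1; 2, 3, 1, 1, 1, 1, 2]

Euclidean algorithm steps:
154 = 1 × 107 + 47
107 = 2 × 47 + 13
47 = 3 × 13 + 8
13 = 1 × 8 + 5
8 = 1 × 5 + 3
5 = 1 × 3 + 2
3 = 1 × 2 + 1
2 = 2 × 1 + 0
Continued fraction: [1; 2, 3, 1, 1, 1, 1, 2]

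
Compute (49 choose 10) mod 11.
0

Using Lucas' theorem:
Write n=49 and k=10 in base 11:
n in base 11: [4, 5]
k in base 11: [0, 10]
C(49,10) mod 11 = ∏ C(n_i, k_i) mod 11
Digit binomials (mod 11): C(4,0) = 1; C(5,10) = 0 (k_i > n_i)
Product: 1 × 0 = 0 ≡ 0 (mod 11)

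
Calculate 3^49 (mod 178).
113

Repeated squaring. Binary of 49 = 110001.
3^1 ≡ 3 (mod 178); 3^2 ≡ 9 (mod 178); 3^4 ≡ 81 (mod 178); 3^8 ≡ 153 (mod 178); 3^16 ≡ 91 (mod 178); 3^32 ≡ 93 (mod 178)
3^49 = 3^1 × 3^16 × 3^32 ≡ 113 (mod 178)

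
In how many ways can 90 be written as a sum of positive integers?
56634173

p(n) counts ways to write n as a sum of positive integers (order ignored).
Euler's pentagonal recurrence: p(k) = p(k-1) + p(k-2) - p(k-5) - p(k-7) + p(k-12) + p(k-15) - ... (offsets j(3j∓1)/2, signs ++--, p(0)=1, p(<0)=0).
DP table for k = 0..89: p(0)=1, p(1)=1, p(2)=2, p(3)=3, p(4)=5, p(5)=7, p(6)=11, p(7)=15, p(8)=22, p(9)=30, p(10)=42, p(11)=56, p(12)=77, p(13)=101, p(14)=135, p(15)=176, p(16)=231, p(17)=297, p(18)=385, p(19)=490, p(20)=627, p(21)=792, p(22)=1002, p(23)=1255, p(24)=1575, p(25)=1958, p(26)=2436, p(27)=3010, p(28)=3718, p(29)=4565, p(30)=5604, p(31)=6842, p(32)=8349, p(33)=10143, p(34)=12310, p(35)=14883, p(36)=17977, p(37)=21637, p(38)=26015, p(39)=31185, p(40)=37338, p(41)=44583, p(42)=53174, p(43)=63261, p(44)=75175, p(45)=89134, p(46)=105558, p(47)=124754, p(48)=147273, p(49)=173525, p(50)=204226, p(51)=239943, p(52)=281589, p(53)=329931, p(54)=386155, p(55)=451276, p(56)=526823, p(57)=614154, p(58)=715220, p(59)=831820, p(60)=966467, p(61)=1121505, p(62)=1300156, p(63)=1505499, p(64)=1741630, p(65)=2012558, p(66)=2323520, p(67)=2679689, p(68)=3087735, p(69)=3554345, p(70)=4087968, p(71)=4697205, p(72)=5392783, p(73)=6185689, p(74)=7089500, p(75)=8118264, p(76)=9289091, p(77)=10619863, p(78)=12132164, p(79)=13848650, p(80)=15796476, p(81)=18004327, p(82)=20506255, p(83)=23338469, p(84)=26543660, p(85)=30167357, p(86)=34262962, p(87)=38887673, p(88)=44108109, p(89)=49995925.
Final step: p(90) = p(89) + p(88) - p(85) - p(83) + p(78) + p(75) - p(68) - p(64) + p(55) + p(50) - p(39) - p(33) + p(20) + p(13)
= 49995925 + 44108109 - 30167357 - 23338469 + 12132164 + 8118264 - 3087735 - 1741630 + 451276 + 204226 - 31185 - 10143 + 627 + 101
= 56634173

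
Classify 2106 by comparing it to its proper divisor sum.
abundant

Proper divisors of 2106: sum = 1 + 2 + 3 + 6 + 9 + 13 + 18 + 26 + ... + 234 + 351 + 702 + 1053 (19 divisors) = 2976
Since 2976 > 2106, 2106 is abundant.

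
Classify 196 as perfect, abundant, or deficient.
abundant

Proper divisors of 196: sum = 1 + 2 + 4 + 7 + 14 + 28 + 49 + 98 = 203
Since 203 > 196, 196 is abundant.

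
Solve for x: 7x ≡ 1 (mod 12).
7

gcd(7, 12) = 1, so the inverse exists.
Extended Euclidean algorithm on (12, 7):
12 = 1 × 7 + 5  ⟹  5 = (1)·12 + (-1)·7
7 = 1 × 5 + 2  ⟹  2 = (-1)·12 + (2)·7
5 = 2 × 2 + 1  ⟹  1 = (3)·12 + (-5)·7
So (-5)·7 ≡ 1 (mod 12), i.e. 7^(-1) ≡ -5 ≡ 7 (mod 12).
Check: 7 × 7 = 49 ≡ 1 (mod 12)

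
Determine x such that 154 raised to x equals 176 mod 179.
101

Baby-step giant-step with step n = ⌈√179⌉ = 14.
Baby steps 154^j mod 179 (j:value) for j=0..13: 0:1, 1:154, 2:88, 3:127, 4:47, 5:78, 6:19, 7:62, 8:61, 9:86, 10:177, 11:50, 12:3, 13:104.
Giant-step multiplier: 154^(-14) ≡ 154^(178-14) = 154^164 ≡ 139 (mod 179).
Giant steps γ_i = 176·139^i mod 179: γ_0=176, γ_1=120, γ_2=33, γ_3=112, γ_4=174, γ_5=21, γ_6=55, γ_7=127 (in table at j=3).
x = i·n + j = 7·14 + 3 = 101.
Check: 154^101 ≡ 176 (mod 179).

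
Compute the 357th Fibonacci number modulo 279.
2

Matrix identity: Q^n = [[F_(n+1), F_n], [F_n, F_(n-1)]] with Q = [[1,1],[1,0]].
n = 357 = 101100101₂. Square-and-multiply, entries mod 279:
Q^1 = [[1,1],[1,0]]
Q^2 = (Q^1)² = [[2,1],[1,1]]
Q^5 = (Q^2)²·Q = [[8,5],[5,3]]
Q^11 = (Q^5)²·Q = [[144,89],[89,55]]
Q^22 = (Q^11)² = [[199,134],[134,65]]
Q^44 = (Q^22)² = [[83,222],[222,140]]
Q^89 = (Q^44)²·Q = [[217,94],[94,123]]
Q^178 = (Q^89)² = [[125,154],[154,250]]
Q^357 = (Q^178)²·Q = [[278,2],[2,276]]
F_357 mod 279 = Q^357[0][1] = 2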